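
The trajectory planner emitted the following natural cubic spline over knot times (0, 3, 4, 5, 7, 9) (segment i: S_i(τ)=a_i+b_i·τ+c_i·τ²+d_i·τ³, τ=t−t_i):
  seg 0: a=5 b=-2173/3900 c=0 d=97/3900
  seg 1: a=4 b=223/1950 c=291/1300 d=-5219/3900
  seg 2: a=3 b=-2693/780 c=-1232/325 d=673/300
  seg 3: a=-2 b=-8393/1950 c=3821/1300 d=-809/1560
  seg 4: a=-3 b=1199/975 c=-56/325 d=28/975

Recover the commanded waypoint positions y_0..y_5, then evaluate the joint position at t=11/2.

y_0 = S_0(0) = a_0 = 5
y_1 = S_1(0) = a_1 = 4
y_2 = S_2(0) = a_2 = 3
y_3 = S_3(0) = a_3 = -2
y_4 = S_4(0) = a_4 = -3
y_5 = S_4(2) = -1
t_q=11/2 is in segment 3 (τ=1/2); S_3(τ)=-72427/20800

y_0=5 y_1=4 y_2=3 y_3=-2 y_4=-3 y_5=-1
S(11/2) = -72427/20800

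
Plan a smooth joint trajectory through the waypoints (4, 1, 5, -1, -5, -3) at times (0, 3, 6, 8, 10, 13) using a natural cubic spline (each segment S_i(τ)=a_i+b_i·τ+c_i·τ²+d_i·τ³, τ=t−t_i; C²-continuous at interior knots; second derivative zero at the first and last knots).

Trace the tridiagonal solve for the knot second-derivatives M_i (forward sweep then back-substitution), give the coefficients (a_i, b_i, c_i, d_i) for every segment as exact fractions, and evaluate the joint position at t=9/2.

Δ: Δ0=-1, Δ1=4/3, Δ2=-3, Δ3=-2, Δ4=2/3
row 1: diag=12, rhs=14; c'=1/4, d'=7/6
row 2: denom=10−3·1/4=37/4; d'=(-26−3·7/6)/(37/4)=-118/37
row 3: denom=8−2·8/37=280/37; d'=(6−2·-118/37)/(280/37)=229/140
row 4: denom=10−2·37/140=663/70; d'=(16−2·229/140)/(663/70)=297/221
back: M4=297/221
back: M3=229/140−37/140·297/221=283/221
back: M2=-118/37−8/37·283/221=-766/221
back: M1=7/6−1/4·-766/221=1348/663
M: M0=0, M1=1348/663, M2=-766/221, M3=283/221, M4=297/221, M5=0
seg 0: a=4, c=M0/2=0, d=(M1−M0)/(6·3)=674/5967, b=Δ0−h0·(2M0+M1)/6=-1337/663
seg 1: a=1, c=M1/2=674/663, d=(M2−M1)/(6·3)=-1823/5967, b=Δ1−h1·(2M1+M2)/6=685/663
seg 2: a=5, c=M2/2=-383/221, d=(M3−M2)/(6·2)=1049/2652, b=Δ2−h2·(2M2+M3)/6=-740/663
seg 3: a=-1, c=M3/2=283/442, d=(M4−M3)/(6·2)=7/1326, b=Δ3−h3·(2M3+M4)/6=-2189/663
seg 4: a=-5, c=M4/2=297/442, d=(M5−M4)/(6·3)=-33/442, b=Δ4−h4·(2M4+M5)/6=-449/663
t_q=9/2 → seg 1, τ=3/2; S=1+685/663·τ+674/663·τ²+-1823/5967·τ³=6729/1768

  seg 0: a=4 b=-1337/663 c=0 d=674/5967
  seg 1: a=1 b=685/663 c=674/663 d=-1823/5967
  seg 2: a=5 b=-740/663 c=-383/221 d=1049/2652
  seg 3: a=-1 b=-2189/663 c=283/442 d=7/1326
  seg 4: a=-5 b=-449/663 c=297/442 d=-33/442
S(9/2) = 6729/1768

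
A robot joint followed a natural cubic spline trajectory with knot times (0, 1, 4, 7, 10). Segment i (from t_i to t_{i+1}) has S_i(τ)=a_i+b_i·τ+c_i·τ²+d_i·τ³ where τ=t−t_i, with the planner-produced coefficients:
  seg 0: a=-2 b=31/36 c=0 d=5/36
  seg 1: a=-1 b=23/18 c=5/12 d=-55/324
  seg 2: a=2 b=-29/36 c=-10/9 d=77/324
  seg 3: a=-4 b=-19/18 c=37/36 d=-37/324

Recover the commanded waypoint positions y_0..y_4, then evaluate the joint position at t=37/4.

y_0=-2 y_1=-1 y_2=2 y_3=-4 y_4=-1
S(37/4) = -633/256

y_0 = S_0(0) = a_0 = -2
y_1 = S_1(0) = a_1 = -1
y_2 = S_2(0) = a_2 = 2
y_3 = S_3(0) = a_3 = -4
y_4 = S_3(3) = -1
t_q=37/4 is in segment 3 (τ=9/4); S_3(τ)=-633/256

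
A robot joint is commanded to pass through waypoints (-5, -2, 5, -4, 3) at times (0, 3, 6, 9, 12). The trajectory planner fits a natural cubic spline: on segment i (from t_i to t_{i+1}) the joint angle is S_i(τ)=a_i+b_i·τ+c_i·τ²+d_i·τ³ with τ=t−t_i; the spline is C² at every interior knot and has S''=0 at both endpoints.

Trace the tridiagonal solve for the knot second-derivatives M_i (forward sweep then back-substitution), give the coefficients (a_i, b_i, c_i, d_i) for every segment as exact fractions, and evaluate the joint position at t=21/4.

Δ: Δ0=1, Δ1=7/3, Δ2=-3, Δ3=7/3
row 1: diag=12, rhs=8; c'=1/4, d'=2/3
row 2: denom=12−3·1/4=45/4; d'=(-32−3·2/3)/(45/4)=-136/45
row 3: denom=12−3·4/15=56/5; d'=(32−3·-136/45)/(56/5)=11/3
back: M3=11/3
back: M2=-136/45−4/15·11/3=-4
back: M1=2/3−1/4·-4=5/3
M: M0=0, M1=5/3, M2=-4, M3=11/3, M4=0
seg 0: a=-5, c=M0/2=0, d=(M1−M0)/(6·3)=5/54, b=Δ0−h0·(2M0+M1)/6=1/6
seg 1: a=-2, c=M1/2=5/6, d=(M2−M1)/(6·3)=-17/54, b=Δ1−h1·(2M1+M2)/6=8/3
seg 2: a=5, c=M2/2=-2, d=(M3−M2)/(6·3)=23/54, b=Δ2−h2·(2M2+M3)/6=-5/6
seg 3: a=-4, c=M3/2=11/6, d=(M4−M3)/(6·3)=-11/54, b=Δ3−h3·(2M3+M4)/6=-4/3
t_q=21/4 → seg 1, τ=9/4; S=-2+8/3·τ+5/6·τ²+-17/54·τ³=593/128

  seg 0: a=-5 b=1/6 c=0 d=5/54
  seg 1: a=-2 b=8/3 c=5/6 d=-17/54
  seg 2: a=5 b=-5/6 c=-2 d=23/54
  seg 3: a=-4 b=-4/3 c=11/6 d=-11/54
S(21/4) = 593/128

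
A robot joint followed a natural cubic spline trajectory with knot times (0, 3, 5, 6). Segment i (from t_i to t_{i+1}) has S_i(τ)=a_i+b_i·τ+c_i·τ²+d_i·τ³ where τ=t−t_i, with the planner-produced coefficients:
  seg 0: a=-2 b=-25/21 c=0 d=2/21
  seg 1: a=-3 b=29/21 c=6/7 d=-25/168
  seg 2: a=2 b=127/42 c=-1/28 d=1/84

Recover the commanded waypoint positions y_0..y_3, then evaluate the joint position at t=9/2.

y_0=-2 y_1=-3 y_2=2 y_3=5
S(9/2) = 223/448

y_0 = S_0(0) = a_0 = -2
y_1 = S_1(0) = a_1 = -3
y_2 = S_2(0) = a_2 = 2
y_3 = S_2(1) = 5
t_q=9/2 is in segment 1 (τ=3/2); S_1(τ)=223/448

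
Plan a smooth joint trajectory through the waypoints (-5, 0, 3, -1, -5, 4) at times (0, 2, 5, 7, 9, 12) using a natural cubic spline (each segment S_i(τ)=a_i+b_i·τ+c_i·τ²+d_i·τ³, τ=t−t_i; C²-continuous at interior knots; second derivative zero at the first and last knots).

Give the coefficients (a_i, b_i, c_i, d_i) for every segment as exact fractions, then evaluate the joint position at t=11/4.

  seg 0: a=-5 b=2867/1086 c=0 d=-19/543
  seg 1: a=0 b=2411/1086 c=-38/181 d=-641/9774
  seg 2: a=3 b=-440/543 c=-869/1086 d=223/2172
  seg 3: a=-1 b=-503/181 c=-100/543 d=623/2172
  seg 4: a=-5 b=-40/543 c=1669/1086 d=-1669/9774
S(11/4) = 35199/23168

Δ: Δ0=5/2, Δ1=1, Δ2=-2, Δ3=-2, Δ4=3
row 1: diag=10, rhs=-9; c'=3/10, d'=-9/10
row 2: denom=10−3·3/10=91/10; d'=(-18−3·-9/10)/(91/10)=-153/91
row 3: denom=8−2·20/91=688/91; d'=(0−2·-153/91)/(688/91)=153/344
row 4: denom=10−2·91/344=1629/172; d'=(30−2·153/344)/(1629/172)=1669/543
back: M4=1669/543
back: M3=153/344−91/344·1669/543=-200/543
back: M2=-153/91−20/91·-200/543=-869/543
back: M1=-9/10−3/10·-869/543=-76/181
M: M0=0, M1=-76/181, M2=-869/543, M3=-200/543, M4=1669/543, M5=0
seg 0: a=-5, c=M0/2=0, d=(M1−M0)/(6·2)=-19/543, b=Δ0−h0·(2M0+M1)/6=2867/1086
seg 1: a=0, c=M1/2=-38/181, d=(M2−M1)/(6·3)=-641/9774, b=Δ1−h1·(2M1+M2)/6=2411/1086
seg 2: a=3, c=M2/2=-869/1086, d=(M3−M2)/(6·2)=223/2172, b=Δ2−h2·(2M2+M3)/6=-440/543
seg 3: a=-1, c=M3/2=-100/543, d=(M4−M3)/(6·2)=623/2172, b=Δ3−h3·(2M3+M4)/6=-503/181
seg 4: a=-5, c=M4/2=1669/1086, d=(M5−M4)/(6·3)=-1669/9774, b=Δ4−h4·(2M4+M5)/6=-40/543
t_q=11/4 → seg 1, τ=3/4; S=0+2411/1086·τ+-38/181·τ²+-641/9774·τ³=35199/23168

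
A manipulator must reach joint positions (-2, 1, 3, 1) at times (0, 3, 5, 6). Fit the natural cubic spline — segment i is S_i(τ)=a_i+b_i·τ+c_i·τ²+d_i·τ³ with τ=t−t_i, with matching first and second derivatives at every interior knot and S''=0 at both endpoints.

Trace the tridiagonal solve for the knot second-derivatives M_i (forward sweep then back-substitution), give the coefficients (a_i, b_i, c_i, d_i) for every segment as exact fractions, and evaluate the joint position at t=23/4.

  seg 0: a=-2 b=19/28 c=0 d=1/28
  seg 1: a=1 b=23/14 c=9/28 d=-9/28
  seg 2: a=3 b=-13/14 c=-45/28 d=15/28
S(23/4) = 2913/1792

Δ: Δ0=1, Δ1=1, Δ2=-2
row 1: diag=10, rhs=0; c'=1/5, d'=0
row 2: denom=6−2·1/5=28/5; d'=(-18−2·0)/(28/5)=-45/14
back: M2=-45/14
back: M1=0−1/5·-45/14=9/14
M: M0=0, M1=9/14, M2=-45/14, M3=0
seg 0: a=-2, c=M0/2=0, d=(M1−M0)/(6·3)=1/28, b=Δ0−h0·(2M0+M1)/6=19/28
seg 1: a=1, c=M1/2=9/28, d=(M2−M1)/(6·2)=-9/28, b=Δ1−h1·(2M1+M2)/6=23/14
seg 2: a=3, c=M2/2=-45/28, d=(M3−M2)/(6·1)=15/28, b=Δ2−h2·(2M2+M3)/6=-13/14
t_q=23/4 → seg 2, τ=3/4; S=3+-13/14·τ+-45/28·τ²+15/28·τ³=2913/1792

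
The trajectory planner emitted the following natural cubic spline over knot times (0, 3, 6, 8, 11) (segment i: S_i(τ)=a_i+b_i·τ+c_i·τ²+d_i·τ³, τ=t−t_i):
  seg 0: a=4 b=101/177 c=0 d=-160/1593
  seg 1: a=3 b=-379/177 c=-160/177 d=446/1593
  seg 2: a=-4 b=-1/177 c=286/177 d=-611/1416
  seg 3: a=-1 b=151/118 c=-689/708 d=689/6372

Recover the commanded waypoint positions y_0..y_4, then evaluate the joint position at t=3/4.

y_0 = S_0(0) = a_0 = 4
y_1 = S_1(0) = a_1 = 3
y_2 = S_2(0) = a_2 = -4
y_3 = S_3(0) = a_3 = -1
y_4 = S_3(3) = -3
t_q=3/4 is in segment 0 (τ=3/4); S_0(τ)=1035/236

y_0=4 y_1=3 y_2=-4 y_3=-1 y_4=-3
S(3/4) = 1035/236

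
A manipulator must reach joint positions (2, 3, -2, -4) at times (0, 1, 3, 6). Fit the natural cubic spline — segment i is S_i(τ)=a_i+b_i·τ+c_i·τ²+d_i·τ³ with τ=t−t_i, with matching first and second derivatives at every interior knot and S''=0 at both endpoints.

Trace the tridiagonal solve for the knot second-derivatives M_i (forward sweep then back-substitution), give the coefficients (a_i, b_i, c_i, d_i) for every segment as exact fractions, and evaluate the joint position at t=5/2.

  seg 0: a=2 b=71/42 c=0 d=-29/42
  seg 1: a=3 b=-8/21 c=-29/14 d=85/168
  seg 2: a=-2 b=-109/42 c=27/28 d=-3/28
S(5/2) = -235/448

Δ: Δ0=1, Δ1=-5/2, Δ2=-2/3
row 1: diag=6, rhs=-21; c'=1/3, d'=-7/2
row 2: denom=10−2·1/3=28/3; d'=(11−2·-7/2)/(28/3)=27/14
back: M2=27/14
back: M1=-7/2−1/3·27/14=-29/7
M: M0=0, M1=-29/7, M2=27/14, M3=0
seg 0: a=2, c=M0/2=0, d=(M1−M0)/(6·1)=-29/42, b=Δ0−h0·(2M0+M1)/6=71/42
seg 1: a=3, c=M1/2=-29/14, d=(M2−M1)/(6·2)=85/168, b=Δ1−h1·(2M1+M2)/6=-8/21
seg 2: a=-2, c=M2/2=27/28, d=(M3−M2)/(6·3)=-3/28, b=Δ2−h2·(2M2+M3)/6=-109/42
t_q=5/2 → seg 1, τ=3/2; S=3+-8/21·τ+-29/14·τ²+85/168·τ³=-235/448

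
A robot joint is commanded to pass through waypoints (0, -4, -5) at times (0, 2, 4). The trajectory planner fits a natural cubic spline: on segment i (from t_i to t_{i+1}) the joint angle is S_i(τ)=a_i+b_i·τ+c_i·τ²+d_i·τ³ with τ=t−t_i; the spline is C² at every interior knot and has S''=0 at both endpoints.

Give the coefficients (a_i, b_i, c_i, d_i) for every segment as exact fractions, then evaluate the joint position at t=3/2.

Δ: Δ0=-2, Δ1=-1/2
row 1: diag=8, rhs=9; c'=1/4, d'=9/8
back: M1=9/8
M: M0=0, M1=9/8, M2=0
seg 0: a=0, c=M0/2=0, d=(M1−M0)/(6·2)=3/32, b=Δ0−h0·(2M0+M1)/6=-19/8
seg 1: a=-4, c=M1/2=9/16, d=(M2−M1)/(6·2)=-3/32, b=Δ1−h1·(2M1+M2)/6=-5/4
t_q=3/2 → seg 0, τ=3/2; S=0+-19/8·τ+0·τ²+3/32·τ³=-831/256

  seg 0: a=0 b=-19/8 c=0 d=3/32
  seg 1: a=-4 b=-5/4 c=9/16 d=-3/32
S(3/2) = -831/256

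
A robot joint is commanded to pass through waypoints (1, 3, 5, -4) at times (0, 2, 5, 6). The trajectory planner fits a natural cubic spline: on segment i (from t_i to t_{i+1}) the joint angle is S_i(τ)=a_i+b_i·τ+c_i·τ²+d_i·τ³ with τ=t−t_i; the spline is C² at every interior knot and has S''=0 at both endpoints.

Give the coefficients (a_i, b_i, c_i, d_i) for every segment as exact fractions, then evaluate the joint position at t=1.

Δ: Δ0=1, Δ1=2/3, Δ2=-9
row 1: diag=10, rhs=-2; c'=3/10, d'=-1/5
row 2: denom=8−3·3/10=71/10; d'=(-58−3·-1/5)/(71/10)=-574/71
back: M2=-574/71
back: M1=-1/5−3/10·-574/71=158/71
M: M0=0, M1=158/71, M2=-574/71, M3=0
seg 0: a=1, c=M0/2=0, d=(M1−M0)/(6·2)=79/426, b=Δ0−h0·(2M0+M1)/6=55/213
seg 1: a=3, c=M1/2=79/71, d=(M2−M1)/(6·3)=-122/213, b=Δ1−h1·(2M1+M2)/6=529/213
seg 2: a=5, c=M2/2=-287/71, d=(M3−M2)/(6·1)=287/213, b=Δ2−h2·(2M2+M3)/6=-1343/213
t_q=1 → seg 0, τ=1; S=1+55/213·τ+0·τ²+79/426·τ³=205/142

  seg 0: a=1 b=55/213 c=0 d=79/426
  seg 1: a=3 b=529/213 c=79/71 d=-122/213
  seg 2: a=5 b=-1343/213 c=-287/71 d=287/213
S(1) = 205/142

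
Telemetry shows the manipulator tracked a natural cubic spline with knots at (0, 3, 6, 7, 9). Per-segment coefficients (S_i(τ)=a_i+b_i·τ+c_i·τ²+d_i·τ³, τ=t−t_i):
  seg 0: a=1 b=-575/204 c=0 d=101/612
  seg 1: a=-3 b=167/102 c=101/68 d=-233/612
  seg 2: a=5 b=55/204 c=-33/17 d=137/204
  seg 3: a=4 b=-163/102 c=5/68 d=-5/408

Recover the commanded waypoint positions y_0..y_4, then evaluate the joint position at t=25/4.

y_0=1 y_1=-3 y_2=5 y_3=4 y_4=1
S(25/4) = 21571/4352

y_0 = S_0(0) = a_0 = 1
y_1 = S_1(0) = a_1 = -3
y_2 = S_2(0) = a_2 = 5
y_3 = S_3(0) = a_3 = 4
y_4 = S_3(2) = 1
t_q=25/4 is in segment 2 (τ=1/4); S_2(τ)=21571/4352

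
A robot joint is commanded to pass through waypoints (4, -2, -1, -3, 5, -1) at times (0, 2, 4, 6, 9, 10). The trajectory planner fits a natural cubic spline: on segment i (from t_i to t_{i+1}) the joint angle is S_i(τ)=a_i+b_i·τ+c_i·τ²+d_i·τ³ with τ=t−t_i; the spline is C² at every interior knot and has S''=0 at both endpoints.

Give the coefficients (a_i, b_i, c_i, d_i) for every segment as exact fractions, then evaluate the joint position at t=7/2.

  seg 0: a=4 b=-24949/6006 c=0 d=6931/24024
  seg 1: a=-2 b=-2078/3003 c=6931/4004 d=-6817/12012
  seg 2: a=-1 b=-248/429 c=-6703/4004 d=17575/24024
  seg 3: a=-3 b=695/462 c=2718/1001 d=-1271/1638
  seg 4: a=5 b=-9473/3003 c=-8545/2002 d=8545/6006
S(7/2) = -33907/32032

Δ: Δ0=-3, Δ1=1/2, Δ2=-1, Δ3=8/3, Δ4=-6
row 1: diag=8, rhs=21; c'=1/4, d'=21/8
row 2: denom=8−2·1/4=15/2; d'=(-9−2·21/8)/(15/2)=-19/10
row 3: denom=10−2·4/15=142/15; d'=(22−2·-19/10)/(142/15)=387/142
row 4: denom=8−3·45/142=1001/142; d'=(-52−3·387/142)/(1001/142)=-8545/1001
back: M4=-8545/1001
back: M3=387/142−45/142·-8545/1001=5436/1001
back: M2=-19/10−4/15·5436/1001=-6703/2002
back: M1=21/8−1/4·-6703/2002=6931/2002
M: M0=0, M1=6931/2002, M2=-6703/2002, M3=5436/1001, M4=-8545/1001, M5=0
seg 0: a=4, c=M0/2=0, d=(M1−M0)/(6·2)=6931/24024, b=Δ0−h0·(2M0+M1)/6=-24949/6006
seg 1: a=-2, c=M1/2=6931/4004, d=(M2−M1)/(6·2)=-6817/12012, b=Δ1−h1·(2M1+M2)/6=-2078/3003
seg 2: a=-1, c=M2/2=-6703/4004, d=(M3−M2)/(6·2)=17575/24024, b=Δ2−h2·(2M2+M3)/6=-248/429
seg 3: a=-3, c=M3/2=2718/1001, d=(M4−M3)/(6·3)=-1271/1638, b=Δ3−h3·(2M3+M4)/6=695/462
seg 4: a=5, c=M4/2=-8545/2002, d=(M5−M4)/(6·1)=8545/6006, b=Δ4−h4·(2M4+M5)/6=-9473/3003
t_q=7/2 → seg 1, τ=3/2; S=-2+-2078/3003·τ+6931/4004·τ²+-6817/12012·τ³=-33907/32032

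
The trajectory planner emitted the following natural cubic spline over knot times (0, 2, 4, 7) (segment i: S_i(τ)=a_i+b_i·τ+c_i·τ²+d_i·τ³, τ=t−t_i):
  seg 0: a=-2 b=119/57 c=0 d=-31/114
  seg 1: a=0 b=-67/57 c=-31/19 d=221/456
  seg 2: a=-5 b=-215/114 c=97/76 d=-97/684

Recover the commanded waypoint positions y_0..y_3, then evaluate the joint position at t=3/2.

y_0=-2 y_1=0 y_2=-5 y_3=-3
S(3/2) = 65/304

y_0 = S_0(0) = a_0 = -2
y_1 = S_1(0) = a_1 = 0
y_2 = S_2(0) = a_2 = -5
y_3 = S_2(3) = -3
t_q=3/2 is in segment 0 (τ=3/2); S_0(τ)=65/304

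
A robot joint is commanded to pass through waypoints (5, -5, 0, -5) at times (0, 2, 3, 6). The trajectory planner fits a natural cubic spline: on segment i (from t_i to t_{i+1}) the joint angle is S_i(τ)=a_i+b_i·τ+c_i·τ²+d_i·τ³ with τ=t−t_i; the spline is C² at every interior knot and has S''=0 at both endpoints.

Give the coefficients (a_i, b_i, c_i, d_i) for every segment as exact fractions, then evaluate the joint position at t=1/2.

Δ: Δ0=-5, Δ1=5, Δ2=-5/3
row 1: diag=6, rhs=60; c'=1/6, d'=10
row 2: denom=8−1·1/6=47/6; d'=(-40−1·10)/(47/6)=-300/47
back: M2=-300/47
back: M1=10−1/6·-300/47=520/47
M: M0=0, M1=520/47, M2=-300/47, M3=0
seg 0: a=5, c=M0/2=0, d=(M1−M0)/(6·2)=130/141, b=Δ0−h0·(2M0+M1)/6=-1225/141
seg 1: a=-5, c=M1/2=260/47, d=(M2−M1)/(6·1)=-410/141, b=Δ1−h1·(2M1+M2)/6=335/141
seg 2: a=0, c=M2/2=-150/47, d=(M3−M2)/(6·3)=50/141, b=Δ2−h2·(2M2+M3)/6=665/141
t_q=1/2 → seg 0, τ=1/2; S=5+-1225/141·τ+0·τ²+130/141·τ³=145/188

  seg 0: a=5 b=-1225/141 c=0 d=130/141
  seg 1: a=-5 b=335/141 c=260/47 d=-410/141
  seg 2: a=0 b=665/141 c=-150/47 d=50/141
S(1/2) = 145/188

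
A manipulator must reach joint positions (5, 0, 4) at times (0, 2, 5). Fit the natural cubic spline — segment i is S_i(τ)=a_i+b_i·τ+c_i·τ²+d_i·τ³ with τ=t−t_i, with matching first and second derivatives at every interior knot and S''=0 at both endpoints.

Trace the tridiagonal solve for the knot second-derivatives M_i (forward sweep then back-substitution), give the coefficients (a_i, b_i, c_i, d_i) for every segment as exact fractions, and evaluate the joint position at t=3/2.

Δ: Δ0=-5/2, Δ1=4/3
row 1: diag=10, rhs=23; c'=3/10, d'=23/10
back: M1=23/10
M: M0=0, M1=23/10, M2=0
seg 0: a=5, c=M0/2=0, d=(M1−M0)/(6·2)=23/120, b=Δ0−h0·(2M0+M1)/6=-49/15
seg 1: a=0, c=M1/2=23/20, d=(M2−M1)/(6·3)=-23/180, b=Δ1−h1·(2M1+M2)/6=-29/30
t_q=3/2 → seg 0, τ=3/2; S=5+-49/15·τ+0·τ²+23/120·τ³=239/320

  seg 0: a=5 b=-49/15 c=0 d=23/120
  seg 1: a=0 b=-29/30 c=23/20 d=-23/180
S(3/2) = 239/320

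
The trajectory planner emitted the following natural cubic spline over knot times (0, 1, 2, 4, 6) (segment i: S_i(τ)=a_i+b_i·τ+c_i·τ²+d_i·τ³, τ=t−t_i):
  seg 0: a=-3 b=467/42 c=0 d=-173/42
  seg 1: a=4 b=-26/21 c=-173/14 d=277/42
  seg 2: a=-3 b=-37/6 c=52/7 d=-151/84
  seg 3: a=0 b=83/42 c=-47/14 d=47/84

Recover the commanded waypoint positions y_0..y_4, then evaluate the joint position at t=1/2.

y_0 = S_0(0) = a_0 = -3
y_1 = S_1(0) = a_1 = 4
y_2 = S_2(0) = a_2 = -3
y_3 = S_3(0) = a_3 = 0
y_4 = S_3(2) = -5
t_q=1/2 is in segment 0 (τ=1/2); S_0(τ)=229/112

y_0=-3 y_1=4 y_2=-3 y_3=0 y_4=-5
S(1/2) = 229/112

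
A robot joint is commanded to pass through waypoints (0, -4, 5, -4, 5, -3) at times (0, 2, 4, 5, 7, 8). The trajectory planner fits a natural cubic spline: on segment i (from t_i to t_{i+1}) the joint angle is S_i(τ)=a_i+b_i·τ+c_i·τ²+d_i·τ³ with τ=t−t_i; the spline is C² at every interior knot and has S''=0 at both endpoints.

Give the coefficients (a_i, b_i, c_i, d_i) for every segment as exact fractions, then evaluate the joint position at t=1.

  seg 0: a=0 b=-729/136 c=0 d=457/544
  seg 1: a=-4 b=321/68 c=1371/272 d=-1401/544
  seg 2: a=5 b=-819/136 c=-177/17 d=1011/136
  seg 3: a=-4 b=-309/68 c=1617/136 d=-501/136
  seg 4: a=5 b=-81/68 c=-1389/136 d=463/136
S(1) = -2459/544

Δ: Δ0=-2, Δ1=9/2, Δ2=-9, Δ3=9/2, Δ4=-8
row 1: diag=8, rhs=39; c'=1/4, d'=39/8
row 2: denom=6−2·1/4=11/2; d'=(-81−2·39/8)/(11/2)=-33/2
row 3: denom=6−1·2/11=64/11; d'=(81−1·-33/2)/(64/11)=2145/128
row 4: denom=6−2·11/32=85/16; d'=(-75−2·2145/128)/(85/16)=-1389/68
back: M4=-1389/68
back: M3=2145/128−11/32·-1389/68=1617/68
back: M2=-33/2−2/11·1617/68=-354/17
back: M1=39/8−1/4·-354/17=1371/136
M: M0=0, M1=1371/136, M2=-354/17, M3=1617/68, M4=-1389/68, M5=0
seg 0: a=0, c=M0/2=0, d=(M1−M0)/(6·2)=457/544, b=Δ0−h0·(2M0+M1)/6=-729/136
seg 1: a=-4, c=M1/2=1371/272, d=(M2−M1)/(6·2)=-1401/544, b=Δ1−h1·(2M1+M2)/6=321/68
seg 2: a=5, c=M2/2=-177/17, d=(M3−M2)/(6·1)=1011/136, b=Δ2−h2·(2M2+M3)/6=-819/136
seg 3: a=-4, c=M3/2=1617/136, d=(M4−M3)/(6·2)=-501/136, b=Δ3−h3·(2M3+M4)/6=-309/68
seg 4: a=5, c=M4/2=-1389/136, d=(M5−M4)/(6·1)=463/136, b=Δ4−h4·(2M4+M5)/6=-81/68
t_q=1 → seg 0, τ=1; S=0+-729/136·τ+0·τ²+457/544·τ³=-2459/544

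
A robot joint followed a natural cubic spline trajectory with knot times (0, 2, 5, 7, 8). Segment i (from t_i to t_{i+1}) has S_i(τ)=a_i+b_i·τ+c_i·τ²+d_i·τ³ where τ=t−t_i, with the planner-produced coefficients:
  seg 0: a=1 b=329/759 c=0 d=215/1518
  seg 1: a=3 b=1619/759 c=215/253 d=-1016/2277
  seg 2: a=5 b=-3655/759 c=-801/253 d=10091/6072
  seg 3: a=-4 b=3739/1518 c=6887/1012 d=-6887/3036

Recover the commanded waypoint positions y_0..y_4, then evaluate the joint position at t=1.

y_0=1 y_1=3 y_2=5 y_3=-4 y_4=3
S(1) = 797/506

y_0 = S_0(0) = a_0 = 1
y_1 = S_1(0) = a_1 = 3
y_2 = S_2(0) = a_2 = 5
y_3 = S_3(0) = a_3 = -4
y_4 = S_3(1) = 3
t_q=1 is in segment 0 (τ=1); S_0(τ)=797/506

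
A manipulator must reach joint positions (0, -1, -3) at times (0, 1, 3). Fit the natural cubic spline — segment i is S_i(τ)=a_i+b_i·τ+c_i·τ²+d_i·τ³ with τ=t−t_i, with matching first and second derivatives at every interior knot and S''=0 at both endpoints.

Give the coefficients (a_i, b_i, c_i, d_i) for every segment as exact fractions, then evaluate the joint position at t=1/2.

  seg 0: a=0 b=-1 c=0 d=0
  seg 1: a=-1 b=-1 c=0 d=0
S(1/2) = -1/2

Δ: Δ0=-1, Δ1=-1
row 1: diag=6, rhs=0; c'=1/3, d'=0
back: M1=0
M: M0=0, M1=0, M2=0
seg 0: a=0, c=M0/2=0, d=(M1−M0)/(6·1)=0, b=Δ0−h0·(2M0+M1)/6=-1
seg 1: a=-1, c=M1/2=0, d=(M2−M1)/(6·2)=0, b=Δ1−h1·(2M1+M2)/6=-1
t_q=1/2 → seg 0, τ=1/2; S=0+-1·τ+0·τ²+0·τ³=-1/2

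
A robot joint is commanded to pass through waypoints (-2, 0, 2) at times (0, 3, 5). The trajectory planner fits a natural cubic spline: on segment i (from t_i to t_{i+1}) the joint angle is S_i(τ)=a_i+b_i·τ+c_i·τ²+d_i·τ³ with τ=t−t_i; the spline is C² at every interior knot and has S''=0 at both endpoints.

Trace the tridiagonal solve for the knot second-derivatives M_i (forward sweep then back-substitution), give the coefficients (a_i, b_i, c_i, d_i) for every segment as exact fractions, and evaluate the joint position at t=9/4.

  seg 0: a=-2 b=17/30 c=0 d=1/90
  seg 1: a=0 b=13/15 c=1/10 d=-1/60
S(9/4) = -383/640

Δ: Δ0=2/3, Δ1=1
row 1: diag=10, rhs=2; c'=1/5, d'=1/5
back: M1=1/5
M: M0=0, M1=1/5, M2=0
seg 0: a=-2, c=M0/2=0, d=(M1−M0)/(6·3)=1/90, b=Δ0−h0·(2M0+M1)/6=17/30
seg 1: a=0, c=M1/2=1/10, d=(M2−M1)/(6·2)=-1/60, b=Δ1−h1·(2M1+M2)/6=13/15
t_q=9/4 → seg 0, τ=9/4; S=-2+17/30·τ+0·τ²+1/90·τ³=-383/640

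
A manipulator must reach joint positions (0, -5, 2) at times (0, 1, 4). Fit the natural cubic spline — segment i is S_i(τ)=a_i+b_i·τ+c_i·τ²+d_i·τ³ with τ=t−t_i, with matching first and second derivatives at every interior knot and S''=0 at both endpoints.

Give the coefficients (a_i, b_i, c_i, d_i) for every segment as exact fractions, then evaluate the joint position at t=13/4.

  seg 0: a=0 b=-71/12 c=0 d=11/12
  seg 1: a=-5 b=-19/6 c=11/4 d=-11/36
S(13/4) = -431/256

Δ: Δ0=-5, Δ1=7/3
row 1: diag=8, rhs=44; c'=3/8, d'=11/2
back: M1=11/2
M: M0=0, M1=11/2, M2=0
seg 0: a=0, c=M0/2=0, d=(M1−M0)/(6·1)=11/12, b=Δ0−h0·(2M0+M1)/6=-71/12
seg 1: a=-5, c=M1/2=11/4, d=(M2−M1)/(6·3)=-11/36, b=Δ1−h1·(2M1+M2)/6=-19/6
t_q=13/4 → seg 1, τ=9/4; S=-5+-19/6·τ+11/4·τ²+-11/36·τ³=-431/256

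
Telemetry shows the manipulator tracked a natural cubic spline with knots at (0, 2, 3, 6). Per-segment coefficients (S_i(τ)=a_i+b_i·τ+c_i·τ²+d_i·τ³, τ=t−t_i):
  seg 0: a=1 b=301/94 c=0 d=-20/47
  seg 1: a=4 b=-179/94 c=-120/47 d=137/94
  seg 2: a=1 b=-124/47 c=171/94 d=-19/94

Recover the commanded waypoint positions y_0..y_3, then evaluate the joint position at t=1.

y_0=1 y_1=4 y_2=1 y_3=4
S(1) = 355/94

y_0 = S_0(0) = a_0 = 1
y_1 = S_1(0) = a_1 = 4
y_2 = S_2(0) = a_2 = 1
y_3 = S_2(3) = 4
t_q=1 is in segment 0 (τ=1); S_0(τ)=355/94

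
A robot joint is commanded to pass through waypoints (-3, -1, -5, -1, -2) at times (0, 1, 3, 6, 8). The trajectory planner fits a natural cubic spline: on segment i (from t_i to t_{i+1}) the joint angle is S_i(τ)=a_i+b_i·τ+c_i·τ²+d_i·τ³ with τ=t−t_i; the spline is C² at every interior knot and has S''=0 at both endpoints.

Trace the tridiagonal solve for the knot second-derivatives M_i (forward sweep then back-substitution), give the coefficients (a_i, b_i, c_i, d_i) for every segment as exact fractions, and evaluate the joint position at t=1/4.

Δ: Δ0=2, Δ1=-2, Δ2=4/3, Δ3=-1/2
row 1: diag=6, rhs=-24; c'=1/3, d'=-4
row 2: denom=10−2·1/3=28/3; d'=(20−2·-4)/(28/3)=3
row 3: denom=10−3·9/28=253/28; d'=(-11−3·3)/(253/28)=-560/253
back: M3=-560/253
back: M2=3−9/28·-560/253=939/253
back: M1=-4−1/3·939/253=-1325/253
M: M0=0, M1=-1325/253, M2=939/253, M3=-560/253, M4=0
seg 0: a=-3, c=M0/2=0, d=(M1−M0)/(6·1)=-1325/1518, b=Δ0−h0·(2M0+M1)/6=4361/1518
seg 1: a=-1, c=M1/2=-1325/506, d=(M2−M1)/(6·2)=566/759, b=Δ1−h1·(2M1+M2)/6=193/759
seg 2: a=-5, c=M2/2=939/506, d=(M3−M2)/(6·3)=-1499/4554, b=Δ2−h2·(2M2+M3)/6=-965/759
seg 3: a=-1, c=M3/2=-280/253, d=(M4−M3)/(6·2)=140/759, b=Δ3−h3·(2M3+M4)/6=1481/1518
t_q=1/4 → seg 0, τ=1/4; S=-3+4361/1518·τ+0·τ²+-1325/1518·τ³=-74335/32384

  seg 0: a=-3 b=4361/1518 c=0 d=-1325/1518
  seg 1: a=-1 b=193/759 c=-1325/506 d=566/759
  seg 2: a=-5 b=-965/759 c=939/506 d=-1499/4554
  seg 3: a=-1 b=1481/1518 c=-280/253 d=140/759
S(1/4) = -74335/32384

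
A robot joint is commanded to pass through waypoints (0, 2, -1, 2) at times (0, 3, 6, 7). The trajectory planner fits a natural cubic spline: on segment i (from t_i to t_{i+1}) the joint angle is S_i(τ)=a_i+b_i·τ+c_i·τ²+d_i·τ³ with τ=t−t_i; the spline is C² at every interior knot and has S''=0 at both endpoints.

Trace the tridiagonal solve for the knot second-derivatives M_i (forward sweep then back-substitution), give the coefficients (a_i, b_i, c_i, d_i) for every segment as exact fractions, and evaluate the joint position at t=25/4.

  seg 0: a=0 b=134/87 c=0 d=-76/783
  seg 1: a=2 b=-94/87 c=-76/87 d=235/783
  seg 2: a=-1 b=155/87 c=53/29 d=-53/87
S(25/4) = -835/1856

Δ: Δ0=2/3, Δ1=-1, Δ2=3
row 1: diag=12, rhs=-10; c'=1/4, d'=-5/6
row 2: denom=8−3·1/4=29/4; d'=(24−3·-5/6)/(29/4)=106/29
back: M2=106/29
back: M1=-5/6−1/4·106/29=-152/87
M: M0=0, M1=-152/87, M2=106/29, M3=0
seg 0: a=0, c=M0/2=0, d=(M1−M0)/(6·3)=-76/783, b=Δ0−h0·(2M0+M1)/6=134/87
seg 1: a=2, c=M1/2=-76/87, d=(M2−M1)/(6·3)=235/783, b=Δ1−h1·(2M1+M2)/6=-94/87
seg 2: a=-1, c=M2/2=53/29, d=(M3−M2)/(6·1)=-53/87, b=Δ2−h2·(2M2+M3)/6=155/87
t_q=25/4 → seg 2, τ=1/4; S=-1+155/87·τ+53/29·τ²+-53/87·τ³=-835/1856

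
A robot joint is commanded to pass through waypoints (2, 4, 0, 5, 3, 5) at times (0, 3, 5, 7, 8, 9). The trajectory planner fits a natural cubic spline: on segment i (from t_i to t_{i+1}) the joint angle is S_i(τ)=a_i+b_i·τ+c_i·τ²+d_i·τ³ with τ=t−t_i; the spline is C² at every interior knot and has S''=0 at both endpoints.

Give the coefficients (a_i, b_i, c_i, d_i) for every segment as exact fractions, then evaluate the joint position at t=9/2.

  seg 0: a=2 b=9863/4764 c=0 d=-743/4764
  seg 1: a=4 b=-5099/2382 c=-2229/1588 d=3511/4764
  seg 2: a=0 b=2593/2382 c=4793/1588 d=-11017/9528
  seg 3: a=5 b=-850/1191 c=-1556/397 d=3136/1191
  seg 4: a=3 b=-778/1191 c=1580/397 d=-1580/1191
S(9/2) = 1501/12704

Δ: Δ0=2/3, Δ1=-2, Δ2=5/2, Δ3=-2, Δ4=2
row 1: diag=10, rhs=-16; c'=1/5, d'=-8/5
row 2: denom=8−2·1/5=38/5; d'=(27−2·-8/5)/(38/5)=151/38
row 3: denom=6−2·5/19=104/19; d'=(-27−2·151/38)/(104/19)=-83/13
row 4: denom=4−1·19/104=397/104; d'=(24−1·-83/13)/(397/104)=3160/397
back: M4=3160/397
back: M3=-83/13−19/104·3160/397=-3112/397
back: M2=151/38−5/19·-3112/397=4793/794
back: M1=-8/5−1/5·4793/794=-2229/794
M: M0=0, M1=-2229/794, M2=4793/794, M3=-3112/397, M4=3160/397, M5=0
seg 0: a=2, c=M0/2=0, d=(M1−M0)/(6·3)=-743/4764, b=Δ0−h0·(2M0+M1)/6=9863/4764
seg 1: a=4, c=M1/2=-2229/1588, d=(M2−M1)/(6·2)=3511/4764, b=Δ1−h1·(2M1+M2)/6=-5099/2382
seg 2: a=0, c=M2/2=4793/1588, d=(M3−M2)/(6·2)=-11017/9528, b=Δ2−h2·(2M2+M3)/6=2593/2382
seg 3: a=5, c=M3/2=-1556/397, d=(M4−M3)/(6·1)=3136/1191, b=Δ3−h3·(2M3+M4)/6=-850/1191
seg 4: a=3, c=M4/2=1580/397, d=(M5−M4)/(6·1)=-1580/1191, b=Δ4−h4·(2M4+M5)/6=-778/1191
t_q=9/2 → seg 1, τ=3/2; S=4+-5099/2382·τ+-2229/1588·τ²+3511/4764·τ³=1501/12704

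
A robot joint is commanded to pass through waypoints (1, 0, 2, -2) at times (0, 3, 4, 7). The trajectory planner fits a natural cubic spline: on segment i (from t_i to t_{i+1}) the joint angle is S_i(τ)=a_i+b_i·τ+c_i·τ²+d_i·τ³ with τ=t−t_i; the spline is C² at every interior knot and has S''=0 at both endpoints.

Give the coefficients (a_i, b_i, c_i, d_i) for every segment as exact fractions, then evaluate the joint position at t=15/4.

Δ: Δ0=-1/3, Δ1=2, Δ2=-4/3
row 1: diag=8, rhs=14; c'=1/8, d'=7/4
row 2: denom=8−1·1/8=63/8; d'=(-20−1·7/4)/(63/8)=-58/21
back: M2=-58/21
back: M1=7/4−1/8·-58/21=44/21
M: M0=0, M1=44/21, M2=-58/21, M3=0
seg 0: a=1, c=M0/2=0, d=(M1−M0)/(6·3)=22/189, b=Δ0−h0·(2M0+M1)/6=-29/21
seg 1: a=0, c=M1/2=22/21, d=(M2−M1)/(6·1)=-17/21, b=Δ1−h1·(2M1+M2)/6=37/21
seg 2: a=2, c=M2/2=-29/21, d=(M3−M2)/(6·3)=29/189, b=Δ2−h2·(2M2+M3)/6=10/7
t_q=15/4 → seg 1, τ=3/4; S=0+37/21·τ+22/21·τ²+-17/21·τ³=703/448

  seg 0: a=1 b=-29/21 c=0 d=22/189
  seg 1: a=0 b=37/21 c=22/21 d=-17/21
  seg 2: a=2 b=10/7 c=-29/21 d=29/189
S(15/4) = 703/448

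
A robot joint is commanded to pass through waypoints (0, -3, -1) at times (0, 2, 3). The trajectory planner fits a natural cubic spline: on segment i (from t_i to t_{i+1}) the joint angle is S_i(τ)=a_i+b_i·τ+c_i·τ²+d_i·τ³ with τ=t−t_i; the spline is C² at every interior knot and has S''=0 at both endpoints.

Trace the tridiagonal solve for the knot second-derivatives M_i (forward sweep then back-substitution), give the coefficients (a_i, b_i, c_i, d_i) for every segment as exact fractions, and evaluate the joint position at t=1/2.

Δ: Δ0=-3/2, Δ1=2
row 1: diag=6, rhs=21; c'=1/6, d'=7/2
back: M1=7/2
M: M0=0, M1=7/2, M2=0
seg 0: a=0, c=M0/2=0, d=(M1−M0)/(6·2)=7/24, b=Δ0−h0·(2M0+M1)/6=-8/3
seg 1: a=-3, c=M1/2=7/4, d=(M2−M1)/(6·1)=-7/12, b=Δ1−h1·(2M1+M2)/6=5/6
t_q=1/2 → seg 0, τ=1/2; S=0+-8/3·τ+0·τ²+7/24·τ³=-83/64

  seg 0: a=0 b=-8/3 c=0 d=7/24
  seg 1: a=-3 b=5/6 c=7/4 d=-7/12
S(1/2) = -83/64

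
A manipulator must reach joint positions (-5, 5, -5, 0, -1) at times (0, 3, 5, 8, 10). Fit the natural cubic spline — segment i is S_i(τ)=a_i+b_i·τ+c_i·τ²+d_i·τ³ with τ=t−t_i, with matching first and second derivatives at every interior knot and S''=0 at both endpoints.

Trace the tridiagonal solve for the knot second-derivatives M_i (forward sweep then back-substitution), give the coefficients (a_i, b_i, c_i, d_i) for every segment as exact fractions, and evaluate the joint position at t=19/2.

Δ: Δ0=10/3, Δ1=-5, Δ2=5/3, Δ3=-1/2
row 1: diag=10, rhs=-50; c'=1/5, d'=-5
row 2: denom=10−2·1/5=48/5; d'=(40−2·-5)/(48/5)=125/24
row 3: denom=10−3·5/16=145/16; d'=(-13−3·125/24)/(145/16)=-458/145
back: M3=-458/145
back: M2=125/24−5/16·-458/145=539/87
back: M1=-5−1/5·539/87=-2714/435
M: M0=0, M1=-2714/435, M2=539/87, M3=-458/145, M4=0
seg 0: a=-5, c=M0/2=0, d=(M1−M0)/(6·3)=-1357/3915, b=Δ0−h0·(2M0+M1)/6=2807/435
seg 1: a=5, c=M1/2=-1357/435, d=(M2−M1)/(6·2)=601/580, b=Δ1−h1·(2M1+M2)/6=-1264/435
seg 2: a=-5, c=M2/2=539/174, d=(M3−M2)/(6·3)=-4069/7830, b=Δ2−h2·(2M2+M3)/6=-1283/435
seg 3: a=0, c=M3/2=-229/145, d=(M4−M3)/(6·2)=229/870, b=Δ3−h3·(2M3+M4)/6=1397/870
t_q=19/2 → seg 3, τ=3/2; S=0+1397/870·τ+-229/145·τ²+229/870·τ³=-119/464

  seg 0: a=-5 b=2807/435 c=0 d=-1357/3915
  seg 1: a=5 b=-1264/435 c=-1357/435 d=601/580
  seg 2: a=-5 b=-1283/435 c=539/174 d=-4069/7830
  seg 3: a=0 b=1397/870 c=-229/145 d=229/870
S(19/2) = -119/464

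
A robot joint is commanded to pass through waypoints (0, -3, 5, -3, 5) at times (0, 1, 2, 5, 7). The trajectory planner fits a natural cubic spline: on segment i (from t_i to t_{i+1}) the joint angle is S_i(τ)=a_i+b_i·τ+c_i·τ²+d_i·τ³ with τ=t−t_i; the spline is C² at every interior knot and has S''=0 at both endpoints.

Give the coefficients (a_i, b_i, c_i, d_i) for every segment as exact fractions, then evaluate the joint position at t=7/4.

  seg 0: a=0 b=-5189/822 c=0 d=2723/822
  seg 1: a=-3 b=1490/411 c=2723/274 d=-4573/822
  seg 2: a=5 b=5599/822 c=-925/137 d=2953/2466
  seg 3: a=-3 b=-562/411 c=1103/274 d=-1103/1644
S(7/4) = 51943/17536

Δ: Δ0=-3, Δ1=8, Δ2=-8/3, Δ3=4
row 1: diag=4, rhs=66; c'=1/4, d'=33/2
row 2: denom=8−1·1/4=31/4; d'=(-64−1·33/2)/(31/4)=-322/31
row 3: denom=10−3·12/31=274/31; d'=(40−3·-322/31)/(274/31)=1103/137
back: M3=1103/137
back: M2=-322/31−12/31·1103/137=-1850/137
back: M1=33/2−1/4·-1850/137=2723/137
M: M0=0, M1=2723/137, M2=-1850/137, M3=1103/137, M4=0
seg 0: a=0, c=M0/2=0, d=(M1−M0)/(6·1)=2723/822, b=Δ0−h0·(2M0+M1)/6=-5189/822
seg 1: a=-3, c=M1/2=2723/274, d=(M2−M1)/(6·1)=-4573/822, b=Δ1−h1·(2M1+M2)/6=1490/411
seg 2: a=5, c=M2/2=-925/137, d=(M3−M2)/(6·3)=2953/2466, b=Δ2−h2·(2M2+M3)/6=5599/822
seg 3: a=-3, c=M3/2=1103/274, d=(M4−M3)/(6·2)=-1103/1644, b=Δ3−h3·(2M3+M4)/6=-562/411
t_q=7/4 → seg 1, τ=3/4; S=-3+1490/411·τ+2723/274·τ²+-4573/822·τ³=51943/17536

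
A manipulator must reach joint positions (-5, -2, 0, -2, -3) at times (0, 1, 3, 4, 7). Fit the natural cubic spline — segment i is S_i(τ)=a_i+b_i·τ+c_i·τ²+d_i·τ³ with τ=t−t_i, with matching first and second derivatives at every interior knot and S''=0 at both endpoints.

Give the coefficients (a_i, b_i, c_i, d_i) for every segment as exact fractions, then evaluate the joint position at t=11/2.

  seg 0: a=-5 b=1189/375 c=0 d=-64/375
  seg 1: a=-2 b=997/375 c=-64/125 d=-119/750
  seg 2: a=0 b=-97/75 c=-183/125 d=284/375
  seg 3: a=-2 b=-731/375 c=101/125 d=-101/1125
S(11/2) = -3409/1000

Δ: Δ0=3, Δ1=1, Δ2=-2, Δ3=-1/3
row 1: diag=6, rhs=-12; c'=1/3, d'=-2
row 2: denom=6−2·1/3=16/3; d'=(-18−2·-2)/(16/3)=-21/8
row 3: denom=8−1·3/16=125/16; d'=(10−1·-21/8)/(125/16)=202/125
back: M3=202/125
back: M2=-21/8−3/16·202/125=-366/125
back: M1=-2−1/3·-366/125=-128/125
M: M0=0, M1=-128/125, M2=-366/125, M3=202/125, M4=0
seg 0: a=-5, c=M0/2=0, d=(M1−M0)/(6·1)=-64/375, b=Δ0−h0·(2M0+M1)/6=1189/375
seg 1: a=-2, c=M1/2=-64/125, d=(M2−M1)/(6·2)=-119/750, b=Δ1−h1·(2M1+M2)/6=997/375
seg 2: a=0, c=M2/2=-183/125, d=(M3−M2)/(6·1)=284/375, b=Δ2−h2·(2M2+M3)/6=-97/75
seg 3: a=-2, c=M3/2=101/125, d=(M4−M3)/(6·3)=-101/1125, b=Δ3−h3·(2M3+M4)/6=-731/375
t_q=11/2 → seg 3, τ=3/2; S=-2+-731/375·τ+101/125·τ²+-101/1125·τ³=-3409/1000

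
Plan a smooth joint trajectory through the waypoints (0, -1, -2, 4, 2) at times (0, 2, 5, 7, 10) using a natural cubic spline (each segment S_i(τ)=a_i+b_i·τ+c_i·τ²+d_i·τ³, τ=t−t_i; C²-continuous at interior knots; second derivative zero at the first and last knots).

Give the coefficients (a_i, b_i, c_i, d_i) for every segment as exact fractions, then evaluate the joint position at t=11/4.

Δ: Δ0=-1/2, Δ1=-1/3, Δ2=3, Δ3=-2/3
row 1: diag=10, rhs=1; c'=3/10, d'=1/10
row 2: denom=10−3·3/10=91/10; d'=(20−3·1/10)/(91/10)=197/91
row 3: denom=10−2·20/91=870/91; d'=(-22−2·197/91)/(870/91)=-1198/435
back: M3=-1198/435
back: M2=197/91−20/91·-1198/435=241/87
back: M1=1/10−3/10·241/87=-106/145
M: M0=0, M1=-106/145, M2=241/87, M3=-1198/435, M4=0
seg 0: a=0, c=M0/2=0, d=(M1−M0)/(6·2)=-53/870, b=Δ0−h0·(2M0+M1)/6=-223/870
seg 1: a=-1, c=M1/2=-53/145, d=(M2−M1)/(6·3)=1523/7830, b=Δ1−h1·(2M1+M2)/6=-859/870
seg 2: a=-2, c=M2/2=241/174, d=(M3−M2)/(6·2)=-267/580, b=Δ2−h2·(2M2+M3)/6=901/435
seg 3: a=4, c=M3/2=-599/435, d=(M4−M3)/(6·3)=599/3915, b=Δ3−h3·(2M3+M4)/6=908/435
t_q=11/4 → seg 1, τ=3/4; S=-1+-859/870·τ+-53/145·τ²+1523/7830·τ³=-1193/640

  seg 0: a=0 b=-223/870 c=0 d=-53/870
  seg 1: a=-1 b=-859/870 c=-53/145 d=1523/7830
  seg 2: a=-2 b=901/435 c=241/174 d=-267/580
  seg 3: a=4 b=908/435 c=-599/435 d=599/3915
S(11/4) = -1193/640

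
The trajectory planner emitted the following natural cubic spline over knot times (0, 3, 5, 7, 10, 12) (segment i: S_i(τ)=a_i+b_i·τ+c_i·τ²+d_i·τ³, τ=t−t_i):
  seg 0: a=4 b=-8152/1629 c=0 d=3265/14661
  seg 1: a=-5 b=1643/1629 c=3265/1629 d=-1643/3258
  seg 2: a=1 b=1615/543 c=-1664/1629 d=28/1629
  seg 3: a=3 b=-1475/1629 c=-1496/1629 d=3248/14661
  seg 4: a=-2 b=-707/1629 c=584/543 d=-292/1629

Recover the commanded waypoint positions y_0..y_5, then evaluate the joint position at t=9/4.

y_0 = S_0(0) = a_0 = 4
y_1 = S_1(0) = a_1 = -5
y_2 = S_2(0) = a_2 = 1
y_3 = S_3(0) = a_3 = 3
y_4 = S_4(0) = a_4 = -2
y_5 = S_4(2) = 0
t_q=9/4 is in segment 0 (τ=9/4); S_0(τ)=-54711/11584

y_0=4 y_1=-5 y_2=1 y_3=3 y_4=-2 y_5=0
S(9/4) = -54711/11584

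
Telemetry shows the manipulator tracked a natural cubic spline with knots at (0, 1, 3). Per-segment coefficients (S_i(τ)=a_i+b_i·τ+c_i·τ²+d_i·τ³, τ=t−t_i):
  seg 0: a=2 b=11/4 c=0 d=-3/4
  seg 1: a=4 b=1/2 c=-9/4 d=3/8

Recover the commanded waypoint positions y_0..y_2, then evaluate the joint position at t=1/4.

y_0 = S_0(0) = a_0 = 2
y_1 = S_1(0) = a_1 = 4
y_2 = S_1(2) = -1
t_q=1/4 is in segment 0 (τ=1/4); S_0(τ)=685/256

y_0=2 y_1=4 y_2=-1
S(1/4) = 685/256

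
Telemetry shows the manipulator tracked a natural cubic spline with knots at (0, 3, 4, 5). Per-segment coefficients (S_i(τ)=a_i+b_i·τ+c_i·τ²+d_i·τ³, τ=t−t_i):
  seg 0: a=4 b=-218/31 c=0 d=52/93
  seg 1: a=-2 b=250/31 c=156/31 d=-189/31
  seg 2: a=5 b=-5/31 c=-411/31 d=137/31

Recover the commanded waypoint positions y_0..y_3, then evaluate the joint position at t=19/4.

y_0=4 y_1=-2 y_2=5 y_3=-4
S(19/4) = -1417/1984

y_0 = S_0(0) = a_0 = 4
y_1 = S_1(0) = a_1 = -2
y_2 = S_2(0) = a_2 = 5
y_3 = S_2(1) = -4
t_q=19/4 is in segment 2 (τ=3/4); S_2(τ)=-1417/1984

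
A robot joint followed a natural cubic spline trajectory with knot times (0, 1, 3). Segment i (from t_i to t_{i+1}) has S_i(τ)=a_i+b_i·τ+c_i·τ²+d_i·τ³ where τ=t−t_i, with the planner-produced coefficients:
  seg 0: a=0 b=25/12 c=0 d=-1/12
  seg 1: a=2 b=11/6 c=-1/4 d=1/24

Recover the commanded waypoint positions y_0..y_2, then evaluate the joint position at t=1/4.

y_0 = S_0(0) = a_0 = 0
y_1 = S_1(0) = a_1 = 2
y_2 = S_1(2) = 5
t_q=1/4 is in segment 0 (τ=1/4); S_0(τ)=133/256

y_0=0 y_1=2 y_2=5
S(1/4) = 133/256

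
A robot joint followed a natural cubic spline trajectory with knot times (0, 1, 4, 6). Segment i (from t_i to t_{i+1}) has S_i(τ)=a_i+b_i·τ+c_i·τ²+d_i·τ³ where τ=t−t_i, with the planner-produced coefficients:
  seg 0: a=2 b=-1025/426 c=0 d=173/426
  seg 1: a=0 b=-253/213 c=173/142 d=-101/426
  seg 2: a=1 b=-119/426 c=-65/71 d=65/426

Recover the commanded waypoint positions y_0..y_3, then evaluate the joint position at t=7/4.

y_0 = S_0(0) = a_0 = 2
y_1 = S_1(0) = a_1 = 0
y_2 = S_2(0) = a_2 = 1
y_3 = S_2(2) = -2
t_q=7/4 is in segment 1 (τ=3/4); S_1(τ)=-2777/9088

y_0=2 y_1=0 y_2=1 y_3=-2
S(7/4) = -2777/9088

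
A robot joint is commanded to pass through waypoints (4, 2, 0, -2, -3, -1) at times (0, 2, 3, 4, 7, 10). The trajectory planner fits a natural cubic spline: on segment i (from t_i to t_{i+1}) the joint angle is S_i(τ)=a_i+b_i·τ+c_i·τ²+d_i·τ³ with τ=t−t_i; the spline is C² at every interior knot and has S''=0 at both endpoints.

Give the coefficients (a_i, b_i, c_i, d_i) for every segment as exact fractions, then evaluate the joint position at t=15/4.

Δ: Δ0=-1, Δ1=-2, Δ2=-2, Δ3=-1/3, Δ4=2/3
row 1: diag=6, rhs=-6; c'=1/6, d'=-1
row 2: denom=4−1·1/6=23/6; d'=(0−1·-1)/(23/6)=6/23
row 3: denom=8−1·6/23=178/23; d'=(10−1·6/23)/(178/23)=112/89
row 4: denom=12−3·69/178=1929/178; d'=(6−3·112/89)/(1929/178)=132/643
back: M4=132/643
back: M3=112/89−69/178·132/643=758/643
back: M2=6/23−6/23·758/643=-30/643
back: M1=-1−1/6·-30/643=-638/643
M: M0=0, M1=-638/643, M2=-30/643, M3=758/643, M4=132/643, M5=0
seg 0: a=4, c=M0/2=0, d=(M1−M0)/(6·2)=-319/3858, b=Δ0−h0·(2M0+M1)/6=-1291/1929
seg 1: a=2, c=M1/2=-319/643, d=(M2−M1)/(6·1)=304/1929, b=Δ1−h1·(2M1+M2)/6=-3205/1929
seg 2: a=0, c=M2/2=-15/643, d=(M3−M2)/(6·1)=394/1929, b=Δ2−h2·(2M2+M3)/6=-4207/1929
seg 3: a=-2, c=M3/2=379/643, d=(M4−M3)/(6·3)=-313/5787, b=Δ3−h3·(2M3+M4)/6=-3115/1929
seg 4: a=-3, c=M4/2=66/643, d=(M5−M4)/(6·3)=-22/1929, b=Δ4−h4·(2M4+M5)/6=890/1929
t_q=15/4 → seg 2, τ=3/4; S=0+-4207/1929·τ+-15/643·τ²+394/1929·τ³=-32153/20576

  seg 0: a=4 b=-1291/1929 c=0 d=-319/3858
  seg 1: a=2 b=-3205/1929 c=-319/643 d=304/1929
  seg 2: a=0 b=-4207/1929 c=-15/643 d=394/1929
  seg 3: a=-2 b=-3115/1929 c=379/643 d=-313/5787
  seg 4: a=-3 b=890/1929 c=66/643 d=-22/1929
S(15/4) = -32153/20576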